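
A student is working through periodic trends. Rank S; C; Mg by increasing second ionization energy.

Consider each +1 ion: S⁺ still has 5 valence electrons; C⁺ still has 3 valence electrons; Mg⁺ still has 1 valence electron.
All are still removing valence electrons, so compare the +1 ions as you would atoms: IE_2 generally rises across a period (higher Z_eff) and falls down a group (larger shell), subject to the usual subshell exceptions.
Valence configurations: S⁺ [Ne]3s²3p³, C⁺ [He]2s²2p¹, Mg⁺ [Ne]3s¹.
Tabulated IE_2 (kJ/mol): S 2252, C 2353, Mg 1451.
Overall IE_2 order: Mg < S < C.

Mg < S < C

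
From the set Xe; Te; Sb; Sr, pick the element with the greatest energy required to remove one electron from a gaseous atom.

Xe

Sr is in period 5, group 2; Sb is in period 5, group 15; Te is in period 5, group 16; Xe is in period 5, group 18.
IE₁ increases left→right with effective nuclear charge and decreases top→bottom as the valence shell moves farther out.
All lie in period 5, so first ionization energy increases left to right.
The greatest energy required to remove one electron from a gaseous atom among these belongs to Xe.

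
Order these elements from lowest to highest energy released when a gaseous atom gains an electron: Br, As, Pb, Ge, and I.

Pb, As, Ge, I, Br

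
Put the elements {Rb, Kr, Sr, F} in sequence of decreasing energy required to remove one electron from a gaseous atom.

F, Kr, Sr, Rb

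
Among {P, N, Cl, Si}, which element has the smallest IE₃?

After 2 electrons have been removed, what remains? P²⁺ still has 3 valence electrons; N²⁺ still has 3 valence electrons; Cl²⁺ still has 5 valence electrons; Si²⁺ still has 2 valence electrons.
All are still removing valence electrons, so compare the +2 ions as you would atoms: IE_3 generally rises across a period (higher Z_eff) and falls down a group (larger shell), subject to the usual subshell exceptions.
Valence configurations: P²⁺ [Ne]3s²3p¹, N²⁺ [He]2s²2p¹, Cl²⁺ [Ne]3s²3p³, Si²⁺ [Ne]3s².
P²⁺ loses a lone 3p electron whereas Si²⁺ must break into a filled 3s² pair, so IE_3(Si) > IE_3(P) even though P has the higher nuclear charge.
Approximate IE_3 values (kJ/mol): P 2914, N 4578, Cl 3822, Si 3232.
Overall IE_3 order: P < Si < Cl < N.

P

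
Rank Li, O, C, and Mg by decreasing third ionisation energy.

Li > Mg > O > C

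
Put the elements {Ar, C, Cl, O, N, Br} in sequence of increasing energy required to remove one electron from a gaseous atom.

C < Br < Cl < O < N < Ar

C is in period 2, group 14; N is in period 2, group 15; O is in period 2, group 16; Cl is in period 3, group 17; Ar is in period 3, group 18; Br is in period 4, group 17.
First ionization energy rises across a period (greater Z_eff holds electrons more tightly) and falls down a group (valence electrons are farther from the nucleus).
Here both period and group differ, so the two effects have to be weighed against each other.
Br > C: the two effects oppose for this pair; the across-period effect wins (1140 vs 1086 kJ/mol).
Cl > Br: Cl sits above Br in group 17, so the down-group effect alone puts Cl higher.
O > Cl: the two effects oppose for this pair; the down-group effect wins (1314 vs 1251 kJ/mol).
N > O: this pair runs against the simple trend — see the exception note.
Ar > N: period and group pull opposite ways; the across-period shift dominates (1521 vs 1402 kJ/mol).
Note the exception: N has a higher first ionization energy than O, contrary to the simple trend — pairing an electron in O's 2p⁴ costs repulsion energy, so O ionizes more easily than half-filled N (2p³).
For reference (kJ/mol): C 1086, N 1402, O 1314, Cl 1251, Ar 1521, Br 1140.
So from lowest to highest: C < Br < Cl < O < N < Ar.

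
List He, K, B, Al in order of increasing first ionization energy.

K < Al < B < He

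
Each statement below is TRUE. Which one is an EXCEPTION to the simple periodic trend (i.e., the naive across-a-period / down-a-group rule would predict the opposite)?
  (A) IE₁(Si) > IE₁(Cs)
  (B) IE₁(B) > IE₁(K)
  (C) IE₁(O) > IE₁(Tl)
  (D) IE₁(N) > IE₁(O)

(D)

The general trend: first ionisation energy increases across a period and decreases down a group.
(A) Si (period 3, group 14) vs Cs (period 6, group 1): the stated order agrees with the simple trend.
(B) B (period 2, group 13) vs K (period 4, group 1): the stated order agrees with the simple trend.
(C) O (period 2, group 16) vs Tl (period 6, group 13): the stated order agrees with the simple trend.
(D) N (period 2, group 15) vs O (period 2, group 16): the stated order contradicts the simple trend.
The exception is (D): pairing an electron in O's 2p⁴ costs repulsion energy, so O ionizes more easily than half-filled N (2p³).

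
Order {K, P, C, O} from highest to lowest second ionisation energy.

O > K > C > P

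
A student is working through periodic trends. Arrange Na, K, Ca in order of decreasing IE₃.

Na > Ca > K

The third ionization energy removes an electron from the +2 ion. For each element: Na²⁺ is already 1 electron into the core; K²⁺ is already 1 electron into the core; Ca²⁺ is the bare [Ar] core.
All of these are removing an electron from a noble-gas core or deeper; the smaller core (lower principal quantum number) is held far more tightly, and within a period the higher nuclear charge binds the same core more tightly.
Approximate IE_3 values (kJ/mol): Na 6910, K 4420, Ca 4912.
So the third ionization energies run K < Ca < Na.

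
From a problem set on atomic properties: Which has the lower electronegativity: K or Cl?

K

EN rises left→right (higher Z_eff, smaller atoms) and falls top→bottom (larger, more shielded atoms).
Neither a single period nor a single group — weigh both effects.
Cl > K: relative to K, both the across-period and down-group shifts push Cl's electronegativity up.
Approximate values (Pauling): Cl 3.16, K 0.82.
So K has the lower electronegativity (K < Cl).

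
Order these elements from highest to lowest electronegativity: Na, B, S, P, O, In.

B is in period 2, group 13; O is in period 2, group 16; Na is in period 3, group 1; P is in period 3, group 15; S is in period 3, group 16; In is in period 5, group 13.
Electronegativity increases across a period and decreases down a group, tracking effective nuclear charge and atomic size.
These span different periods and groups, so the two trends combine.
In > Na: the two effects oppose for this pair; the across-period effect wins (1.78 vs 0.93).
B > In: B sits above In in group 13, so the down-group effect alone puts B higher.
P > B: the two effects oppose for this pair; the across-period effect wins (2.19 vs 2.04).
S > P: both are in period 3; the period trend gives S the larger value.
O > S: O sits above S in group 16, so the down-group effect alone puts O higher.
Approximate values (Pauling): B 2.04, O 3.44, Na 0.93, P 2.19, S 2.58, In 1.78.
So from highest to lowest: O > S > P > B > In > Na.

O > S > P > B > In > Na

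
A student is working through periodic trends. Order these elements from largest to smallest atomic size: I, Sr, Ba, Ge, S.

Ba, Sr, I, Ge, S

Atomic radius shrinks across a period as nuclear charge pulls the same shell inward, and grows down a group as new shells are added.
These span different periods and groups, so the two trends combine.
Ge > S: relative to S, both the across-period and down-group shifts push Ge's atomic radius up.
I > Ge: period and group pull opposite ways; the down-group shift dominates (133 vs 121 pm).
Sr > I: both are in period 5; the period trend gives Sr the larger value.
Ba > Sr: they share group 2; the group trend gives Ba the larger value.
Tabulated atomic radius (pm): S 103, Ge 121, Sr 185, I 133, Ba 196.
So from largest to smallest: Ba > Sr > I > Ge > S.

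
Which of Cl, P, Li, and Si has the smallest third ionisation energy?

The third ionization energy removes an electron from the +2 ion. For each element: Cl²⁺ still has 5 valence electrons; P²⁺ still has 3 valence electrons; Li²⁺ is already 1 electron into the core; Si²⁺ still has 2 valence electrons.
Pulling an electron out of a noble-gas core costs far more than removing a remaining valence electron, so Li sits at the high end of IE_3.
Valence configurations: Cl²⁺ [Ne]3s²3p³, P²⁺ [Ne]3s²3p¹, Si²⁺ [Ne]3s².
P²⁺ loses a lone 3p electron whereas Si²⁺ must break into a filled 3s² pair, so IE_3(Si) > IE_3(P) even though P has the higher nuclear charge.
Tabulated IE_3 (kJ/mol): Cl 3822, P 2914, Li 11815, Si 3232.
Hence IE_3: P < Si < Cl < Li.

P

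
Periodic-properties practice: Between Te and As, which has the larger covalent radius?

Across a period the added protons contract the valence shell; down a group each new principal shell makes the atom larger.
These span different periods and groups, so the two trends combine.
Te > As: period and group pull opposite ways; the down-group shift dominates (136 vs 121 pm).
Tabulated atomic radius (pm): As 121, Te 136.
So Te has the larger covalent radius (Te > As).

Te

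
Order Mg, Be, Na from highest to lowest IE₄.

Consider each +3 ion: Mg³⁺ is already 1 electron into the core; Be³⁺ is already 1 electron into the core; Na³⁺ is already 2 electrons into the core.
All of these are removing an electron from a noble-gas core or deeper; the smaller core (lower principal quantum number) is held far more tightly, and within a period the higher nuclear charge binds the same core more tightly.
The numbers (kJ/mol): Mg 10543, Be 21007, Na 9543.
Putting it together, IE_4: Na < Mg < Be.

Be > Mg > Na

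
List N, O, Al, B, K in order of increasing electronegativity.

Electronegativity increases across a period and decreases down a group, tracking effective nuclear charge and atomic size.
These span different periods and groups, so the two trends combine.
Al > K: relative to K, both the across-period and down-group shifts push Al's electronegativity up.
B > Al: B sits above Al in group 13, so the down-group effect alone puts B higher.
N > B: N lies to the right of B in period 2, so the across-period effect alone puts N higher.
O > N: both are in period 2; the period trend gives O the larger value.
For reference (Pauling): B 2.04, N 3.04, O 3.44, Al 1.61, K 0.82.
So from lowest to highest: K < Al < B < N < O.

K < Al < B < N < O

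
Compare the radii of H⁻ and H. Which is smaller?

Forming H⁻ adds 1 electron to H. More electron–electron repulsion in the same shell, with unchanged nuclear charge, lets the cloud expand.
An anion is larger than its parent atom: H⁻ > H.

H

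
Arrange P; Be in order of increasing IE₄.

After 3 electrons have been removed, what remains? P³⁺ still has 2 valence electrons; Be³⁺ is already 1 electron into the core.
Breaking into a closed-shell core is much more expensive than removing a leftover valence electron — Be has the largest IE_4 here.
Tabulated IE_4 (kJ/mol): P 4964, Be 21007.
Putting it together, IE_4: P < Be.

P, Be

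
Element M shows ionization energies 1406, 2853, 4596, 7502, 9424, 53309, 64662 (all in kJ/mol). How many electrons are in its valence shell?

5

Look for the largest jump between consecutive ionization energies: IE6/IE5 ≈ 5.7, far larger than any earlier ratio.
That jump marks the point where a core electron is being removed. So the atom has 5 valence electrons.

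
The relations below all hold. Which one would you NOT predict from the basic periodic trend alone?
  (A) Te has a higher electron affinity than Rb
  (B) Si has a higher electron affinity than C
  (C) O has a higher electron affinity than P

The general trend: electron affinity increases across a period and decreases down a group.
(A) Te (period 5, group 16) vs Rb (period 5, group 1): the stated order agrees with the simple trend.
(B) Si (period 3, group 14) vs C (period 2, group 14): the stated order contradicts the simple trend.
(C) O (period 2, group 16) vs P (period 3, group 15): the stated order agrees with the simple trend.
The exception is (B): Si's larger, more diffuse 3p orbitals accept an added electron slightly more readily than C's compact 2p.

(B)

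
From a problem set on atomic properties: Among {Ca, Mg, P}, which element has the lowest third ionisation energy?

P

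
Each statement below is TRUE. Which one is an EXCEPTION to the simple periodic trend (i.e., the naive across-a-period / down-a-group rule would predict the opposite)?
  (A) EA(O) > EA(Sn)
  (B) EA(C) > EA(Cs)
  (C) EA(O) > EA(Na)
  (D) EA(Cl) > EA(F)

(D)

The general trend: electron affinity increases across a period and decreases down a group.
(A) O (period 2, group 16) vs Sn (period 5, group 14): the stated order agrees with the simple trend.
(B) C (period 2, group 14) vs Cs (period 6, group 1): the stated order agrees with the simple trend.
(C) O (period 2, group 16) vs Na (period 3, group 1): the stated order agrees with the simple trend.
(D) Cl (period 3, group 17) vs F (period 2, group 17): the stated order contradicts the simple trend.
The exception is (D): F's small 2p subshell makes the incoming electron feel strong e⁻–e⁻ repulsion, so Cl actually releases more energy on gaining an electron.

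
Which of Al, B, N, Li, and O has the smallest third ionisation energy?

Al

IE_3 is the cost of taking one more electron from the +2 cation: Al²⁺ still has 1 valence electron; B²⁺ still has 1 valence electron; N²⁺ still has 3 valence electrons; Li²⁺ is already 1 electron into the core; O²⁺ still has 4 valence electrons.
Breaking into a closed-shell core is much more expensive than removing a leftover valence electron — Li has the largest IE_3 here.
Valence configurations: Al²⁺ [Ne]3s¹, B²⁺ [He]2s¹, N²⁺ [He]2s²2p¹, O²⁺ [He]2s²2p².
Approximate IE_3 values (kJ/mol): Al 2745, B 3660, N 4578, Li 11815, O 5300.
Hence IE_3: Al < B < N < O < Li.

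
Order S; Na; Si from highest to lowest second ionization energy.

Consider each +1 ion: S⁺ still has 5 valence electrons; Na⁺ is the bare [Ne] core; Si⁺ still has 3 valence electrons.
Pulling an electron out of a noble-gas core costs far more than removing a remaining valence electron, so Na sits at the high end of IE_2.
Valence configurations: S⁺ [Ne]3s²3p³, Si⁺ [Ne]3s²3p¹.
Approximate IE_2 values (kJ/mol): S 2252, Na 4562, Si 1577.
Putting it together, IE_2: Si < S < Na.

Na, S, Si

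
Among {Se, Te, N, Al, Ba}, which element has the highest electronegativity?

N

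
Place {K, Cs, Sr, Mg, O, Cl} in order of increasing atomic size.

O < Cl < Mg < Sr < K < Cs

Atomic radius shrinks across a period as nuclear charge pulls the same shell inward, and grows down a group as new shells are added.
Neither a single period nor a single group — weigh both effects.
Cl > O: period and group pull opposite ways; the down-group shift dominates (99 vs 63 pm).
Mg > Cl: Mg lies to the left of Cl in period 3, so the across-period effect alone puts Mg larger.
Sr > Mg: they share group 2; the group trend gives Sr the larger value.
K > Sr: the two effects oppose for this pair; the across-period effect wins (196 vs 185 pm).
Cs > K: they share group 1; the group trend gives Cs the larger value.
For reference (pm): O 63, Mg 139, Cl 99, K 196, Sr 185, Cs 232.
So from smallest to largest: O < Cl < Mg < Sr < K < Cs.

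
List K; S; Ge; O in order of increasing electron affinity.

K < Ge < O < S

O is in period 2, group 16; S is in period 3, group 16; K is in period 4, group 1; Ge is in period 4, group 14.
Electron affinity generally becomes more exothermic across a period toward the halogens and less exothermic down a group.
Here both period and group differ, so the two effects have to be weighed against each other.
Ge > K: both are in period 4; the period trend gives Ge the larger value.
O > Ge: both effects reinforce here, so O is clearly the higher of the two.
S > O: this pair runs against the simple trend — see the exception note.
Note the exception: S has a higher electron affinity than O, contrary to the simple trend — the compact 2p subshell of O repels the added electron more than S's larger 3p does.
For reference (kJ/mol): O 141, S 200, K 48, Ge 119.
So from lowest to highest: K < Ge < O < S.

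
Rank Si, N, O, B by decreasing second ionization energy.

The second ionization energy removes an electron from the +1 ion. For each element: Si⁺ still has 3 valence electrons; N⁺ still has 4 valence electrons; O⁺ still has 5 valence electrons; B⁺ still has 2 valence electrons.
All are still removing valence electrons, so compare the +1 ions as you would atoms: IE_2 generally rises across a period (higher Z_eff) and falls down a group (larger shell), subject to the usual subshell exceptions.
Valence configurations: Si⁺ [Ne]3s²3p¹, N⁺ [He]2s²2p², O⁺ [He]2s²2p³, B⁺ [He]2s².
Tabulated IE_2 (kJ/mol): Si 1577, N 2856, O 3388, B 2427.
Overall IE_2 order: Si < B < N < O.

O, N, B, Si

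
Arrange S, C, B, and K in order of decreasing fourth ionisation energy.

B > C > K > S

The fourth ionization energy removes an electron from the +3 ion. For each element: S³⁺ still has 3 valence electrons; C³⁺ still has 1 valence electron; B³⁺ is the bare [He] core; K³⁺ is already 2 electrons into the core.
Usually core removal costs more than valence removal, but here the competition is close: a tightly held n=2 valence electron can cost more to remove than an n=3 core electron, so the actual values have to decide it.
Valence configurations: S³⁺ [Ne]3s²3p¹, C³⁺ [He]2s¹.
Tabulated IE_4 (kJ/mol): S 4556, C 6223, B 25026, K 5877.
Hence IE_4: S < K < C < B.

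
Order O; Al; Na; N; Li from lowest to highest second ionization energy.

Al < N < O < Na < Li

The second ionization energy removes an electron from the +1 ion. For each element: O⁺ still has 5 valence electrons; Al⁺ still has 2 valence electrons; Na⁺ is the bare [Ne] core; N⁺ still has 4 valence electrons; Li⁺ is the bare [He] core.
Core electrons are held far more tightly than valence electrons, so Na and Li top the IE_2 order.
Valence configurations: O⁺ [He]2s²2p³, Al⁺ [Ne]3s², N⁺ [He]2s²2p².
Tabulated IE_2 (kJ/mol): O 3388, Al 1817, Na 4562, N 2856, Li 7298.
Overall IE_2 order: Al < N < O < Na < Li.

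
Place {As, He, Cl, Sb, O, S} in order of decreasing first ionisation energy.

He is in period 1, group 18; O is in period 2, group 16; S is in period 3, group 16; Cl is in period 3, group 17; As is in period 4, group 15; Sb is in period 5, group 15.
Across a period the outer electron is held more tightly (higher IE₁); down a group it sits in a higher shell, more shielded, and comes off more easily.
Here both period and group differ, so the two effects have to be weighed against each other.
As > Sb: As sits above Sb in group 15, so the down-group effect alone puts As higher.
S > As: relative to As, both the across-period and down-group shifts push S's first ionization energy up.
Cl > S: Cl lies to the right of S in period 3, so the across-period effect alone puts Cl higher.
O > Cl: the two effects oppose for this pair; the down-group effect wins (1314 vs 1251 kJ/mol).
He > O: relative to O, both the across-period and down-group shifts push He's first ionization energy up.
Approximate values (kJ/mol): He 2372, O 1314, S 1000, Cl 1251, As 947, Sb 831.
So from highest to lowest: He > O > Cl > S > As > Sb.

He > O > Cl > S > As > Sb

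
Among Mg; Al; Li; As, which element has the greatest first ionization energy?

As

Li is in period 2, group 1; Mg is in period 3, group 2; Al is in period 3, group 13; As is in period 4, group 15.
First ionization energy rises across a period (greater Z_eff holds electrons more tightly) and falls down a group (valence electrons are farther from the nucleus).
Neither a single period nor a single group — weigh both effects.
Al > Li: the two effects oppose for this pair; the across-period effect wins (578 vs 520 kJ/mol).
Mg > Al: this pair runs against the simple trend — see the exception note.
As > Mg: period and group pull opposite ways; the across-period shift dominates (947 vs 738 kJ/mol).
Note the exception: Mg has a higher first ionization energy than Al, contrary to the simple trend — Al's single 3p electron is easier to remove than one from Mg's filled 3s².
Approximate values (kJ/mol): Li 520, Mg 738, Al 578, As 947.
The greatest first ionization energy among these belongs to As.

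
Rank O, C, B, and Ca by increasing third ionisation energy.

IE_3 is the cost of taking one more electron from the +2 cation: O²⁺ still has 4 valence electrons; C²⁺ still has 2 valence electrons; B²⁺ still has 1 valence electron; Ca²⁺ is the bare [Ar] core.
Usually core removal costs more than valence removal, but here the competition is close: a tightly held n=2 valence electron can cost more to remove than an n=3 core electron, so the actual values have to decide it.
Valence configurations: O²⁺ [He]2s²2p², C²⁺ [He]2s², B²⁺ [He]2s¹.
Approximate IE_3 values (kJ/mol): O 5300, C 4620, B 3660, Ca 4912.
Putting it together, IE_3: B < C < Ca < O.

B < C < Ca < O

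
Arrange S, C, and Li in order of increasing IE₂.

After 1 electron has been removed, what remains? S⁺ still has 5 valence electrons; C⁺ still has 3 valence electrons; Li⁺ is the bare [He] core.
Pulling an electron out of a noble-gas core costs far more than removing a remaining valence electron, so Li sits at the high end of IE_2.
Valence configurations: S⁺ [Ne]3s²3p³, C⁺ [He]2s²2p¹.
The numbers (kJ/mol): S 2252, C 2353, Li 7298.
Hence IE_2: S < C < Li.

S < C < Li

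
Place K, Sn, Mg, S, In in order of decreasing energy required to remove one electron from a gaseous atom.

S > Mg > Sn > In > K

IE₁ increases left→right with effective nuclear charge and decreases top→bottom as the valence shell moves farther out.
These span different periods and groups, so the two trends combine.
In > K: period and group pull opposite ways; the across-period shift dominates (558 vs 419 kJ/mol).
Sn > In: Sn lies to the right of In in period 5, so the across-period effect alone puts Sn higher.
Mg > Sn: the two effects oppose for this pair; the down-group effect wins (738 vs 709 kJ/mol).
S > Mg: both are in period 3; the period trend gives S the larger value.
For reference (kJ/mol): Mg 738, S 1000, K 419, In 558, Sn 709.
So from highest to lowest: S > Mg > Sn > In > K.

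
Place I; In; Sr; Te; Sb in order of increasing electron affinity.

Atoms with high Z_eff and room in the valence shell (especially the halogens) have the most exothermic electron affinities.
All lie in period 5, so electron affinity increases left to right.
So from lowest to highest: Sr < In < Sb < Te < I.

Sr, In, Sb, Te, I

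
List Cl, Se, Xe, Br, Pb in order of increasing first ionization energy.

Cl is in period 3, group 17; Se is in period 4, group 16; Br is in period 4, group 17; Xe is in period 5, group 18; Pb is in period 6, group 14.
Across a period the outer electron is held more tightly (higher IE₁); down a group it sits in a higher shell, more shielded, and comes off more easily.
Neither a single period nor a single group — weigh both effects.
Se > Pb: relative to Pb, both the across-period and down-group shifts push Se's first ionization energy up.
Br > Se: both are in period 4; the period trend gives Br the larger value.
Xe > Br: period and group pull opposite ways; the across-period shift dominates (1170 vs 1140 kJ/mol).
Cl > Xe: the two effects oppose for this pair; the down-group effect wins (1251 vs 1170 kJ/mol).
Approximate values (kJ/mol): Cl 1251, Se 941, Br 1140, Xe 1170, Pb 716.
So from lowest to highest: Pb < Se < Br < Xe < Cl.

Pb < Se < Br < Xe < Cl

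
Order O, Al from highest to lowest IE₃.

After 2 electrons have been removed, what remains? O²⁺ still has 4 valence electrons; Al²⁺ still has 1 valence electron.
All are still removing valence electrons, so compare the +2 ions as you would atoms: IE_3 generally rises across a period (higher Z_eff) and falls down a group (larger shell), subject to the usual subshell exceptions.
Valence configurations: O²⁺ [He]2s²2p², Al²⁺ [Ne]3s¹.
Approximate IE_3 values (kJ/mol): O 5300, Al 2745.
Overall IE_3 order: Al < O.

O, Al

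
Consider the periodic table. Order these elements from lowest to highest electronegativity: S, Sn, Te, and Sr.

Sr < Sn < Te < S

EN rises left→right (higher Z_eff, smaller atoms) and falls top→bottom (larger, more shielded atoms).
These span different periods and groups, so the two trends combine.
Sn > Sr: Sn lies to the right of Sr in period 5, so the across-period effect alone puts Sn higher.
Te > Sn: Te lies to the right of Sn in period 5, so the across-period effect alone puts Te higher.
S > Te: they share group 16; the group trend gives S the larger value.
For reference (Pauling): S 2.58, Sr 0.95, Sn 1.96, Te 2.10.
So from lowest to highest: Sr < Sn < Te < S.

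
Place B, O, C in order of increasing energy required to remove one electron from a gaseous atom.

B, C, O

B is in period 2, group 13; C is in period 2, group 14; O is in period 2, group 16.
Across a period the outer electron is held more tightly (higher IE₁); down a group it sits in a higher shell, more shielded, and comes off more easily.
All lie in period 2, so first ionization energy increases left to right.
So from lowest to highest: B < C < O.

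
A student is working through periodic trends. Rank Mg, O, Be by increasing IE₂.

Mg < Be < O

The second ionization energy removes an electron from the +1 ion. For each element: Mg⁺ still has 1 valence electron; O⁺ still has 5 valence electrons; Be⁺ still has 1 valence electron.
All are still removing valence electrons, so compare the +1 ions as you would atoms: IE_2 generally rises across a period (higher Z_eff) and falls down a group (larger shell), subject to the usual subshell exceptions.
Valence configurations: Mg⁺ [Ne]3s¹, O⁺ [He]2s²2p³, Be⁺ [He]2s¹.
Tabulated IE_2 (kJ/mol): Mg 1451, O 3388, Be 1757.
Putting it together, IE_2: Mg < Be < O.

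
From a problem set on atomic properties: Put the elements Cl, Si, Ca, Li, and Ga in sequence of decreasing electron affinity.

Li is in period 2, group 1; Si is in period 3, group 14; Cl is in period 3, group 17; Ca is in period 4, group 2; Ga is in period 4, group 13.
Atoms with high Z_eff and room in the valence shell (especially the halogens) have the most exothermic electron affinities.
These span different periods and groups, so the two trends combine.
Ga > Ca: both are in period 4; the period trend gives Ga the larger value.
Li > Ga: period and group pull opposite ways; the down-group shift dominates (60 vs 29 kJ/mol).
Si > Li: the two effects oppose for this pair; the across-period effect wins (134 vs 60 kJ/mol).
Cl > Si: both are in period 3; the period trend gives Cl the larger value.
For reference (kJ/mol): Li 60, Si 134, Cl 349, Ca 2, Ga 29.
So from highest to lowest: Cl > Si > Li > Ga > Ca.

Cl > Si > Li > Ga > Ca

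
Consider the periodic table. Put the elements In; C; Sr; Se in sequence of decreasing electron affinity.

Se > C > In > Sr

Electron affinity generally becomes more exothermic across a period toward the halogens and less exothermic down a group.
These span different periods and groups, so the two trends combine.
In > Sr: In lies to the right of Sr in period 5, so the across-period effect alone puts In higher.
C > In: both effects reinforce here, so C is clearly the higher of the two.
Se > C: period and group pull opposite ways; the across-period shift dominates (195 vs 122 kJ/mol).
Tabulated electron affinity (kJ/mol): C 122, Se 195, Sr 5, In 29.
So from highest to lowest: Se > C > In > Sr.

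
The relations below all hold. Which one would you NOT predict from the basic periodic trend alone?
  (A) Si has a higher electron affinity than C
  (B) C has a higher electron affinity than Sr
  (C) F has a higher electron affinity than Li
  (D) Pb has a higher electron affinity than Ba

(A)

The general trend: electron affinity increases across a period and decreases down a group.
(A) Si (period 3, group 14) vs C (period 2, group 14): the stated order contradicts the simple trend.
(B) C (period 2, group 14) vs Sr (period 5, group 2): the stated order agrees with the simple trend.
(C) F (period 2, group 17) vs Li (period 2, group 1): the stated order agrees with the simple trend.
(D) Pb (period 6, group 14) vs Ba (period 6, group 2): the stated order agrees with the simple trend.
The exception is (A): Si's larger, more diffuse 3p orbitals accept an added electron slightly more readily than C's compact 2p.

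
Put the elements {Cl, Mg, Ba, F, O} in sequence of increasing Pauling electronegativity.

O is in period 2, group 16; F is in period 2, group 17; Mg is in period 3, group 2; Cl is in period 3, group 17; Ba is in period 6, group 2.
EN rises left→right (higher Z_eff, smaller atoms) and falls top→bottom (larger, more shielded atoms).
Neither a single period nor a single group — weigh both effects.
Mg > Ba: Mg sits above Ba in group 2, so the down-group effect alone puts Mg higher.
Cl > Mg: Cl lies to the right of Mg in period 3, so the across-period effect alone puts Cl higher.
O > Cl: period and group pull opposite ways; the down-group shift dominates (3.44 vs 3.16).
F > O: F lies to the right of O in period 2, so the across-period effect alone puts F higher.
Approximate values (Pauling): O 3.44, F 3.98, Mg 1.31, Cl 3.16, Ba 0.89.
So from lowest to highest: Ba < Mg < Cl < O < F.

Ba < Mg < Cl < O < F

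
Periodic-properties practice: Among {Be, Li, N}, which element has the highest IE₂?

Li

The second ionization energy removes an electron from the +1 ion. For each element: Be⁺ still has 1 valence electron; Li⁺ is the bare [He] core; N⁺ still has 4 valence electrons.
Breaking into a closed-shell core is much more expensive than removing a leftover valence electron — Li has the largest IE_2 here.
Valence configurations: Be⁺ [He]2s¹, N⁺ [He]2s²2p².
Approximate IE_2 values (kJ/mol): Be 1757, Li 7298, N 2856.
Hence IE_2: Be < N < Li.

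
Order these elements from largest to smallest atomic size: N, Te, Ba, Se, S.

Moving right in a period, electrons are added to the same shell under a stronger nuclear pull, so atoms get smaller; moving down, a new shell is opened and atoms get larger.
These span different periods and groups, so the two trends combine.
S > N: the two effects oppose for this pair; the down-group effect wins (103 vs 71 pm).
Se > S: Se sits below S in group 16, so the down-group effect alone puts Se larger.
Te > Se: Te sits below Se in group 16, so the down-group effect alone puts Te larger.
Ba > Te: relative to Te, both the across-period and down-group shifts push Ba's atomic radius up.
Tabulated atomic radius (pm): N 71, S 103, Se 116, Te 136, Ba 196.
So from largest to smallest: Ba > Te > Se > S > N.

Ba > Te > Se > S > N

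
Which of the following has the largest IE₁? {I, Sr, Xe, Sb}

Xe

Removing the outermost electron gets harder across a period and easier down a group.
All lie in period 5, so first ionization energy increases left to right.
The largest IE₁ among these belongs to Xe.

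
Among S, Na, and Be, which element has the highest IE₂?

After 1 electron has been removed, what remains? S⁺ still has 5 valence electrons; Na⁺ is the bare [Ne] core; Be⁺ still has 1 valence electron.
Pulling an electron out of a noble-gas core costs far more than removing a remaining valence electron, so Na sits at the high end of IE_2.
Valence configurations: S⁺ [Ne]3s²3p³, Be⁺ [He]2s¹.
The numbers (kJ/mol): S 2252, Na 4562, Be 1757.
Putting it together, IE_2: Be < S < Na.

Na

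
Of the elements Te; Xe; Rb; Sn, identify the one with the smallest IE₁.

First ionization energy rises across a period (greater Z_eff holds electrons more tightly) and falls down a group (valence electrons are farther from the nucleus).
All lie in period 5, so first ionization energy increases left to right.
The smallest IE₁ among these belongs to Rb.

Rb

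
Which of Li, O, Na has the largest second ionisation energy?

IE_2 is the cost of taking one more electron from the +1 cation: Li⁺ is the bare [He] core; O⁺ still has 5 valence electrons; Na⁺ is the bare [Ne] core.
Core electrons are held far more tightly than valence electrons, so Na and Li top the IE_2 order.
Approximate IE_2 values (kJ/mol): Li 7298, O 3388, Na 4562.
So the second ionization energies run O < Na < Li.

Li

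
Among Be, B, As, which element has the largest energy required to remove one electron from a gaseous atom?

Removing the outermost electron gets harder across a period and easier down a group.
These span different periods and groups, so the two trends combine.
Be > B: this pair runs against the simple trend — see the exception note.
As > Be: period and group pull opposite ways; the across-period shift dominates (947 vs 900 kJ/mol).
Note the exception: Be has a higher first ionization energy than B, contrary to the simple trend — removing B's lone 2p electron is easier than breaking Be's filled 2s².
Tabulated first ionization energy (kJ/mol): Be 900, B 801, As 947.
The largest energy required to remove one electron from a gaseous atom among these belongs to As.

As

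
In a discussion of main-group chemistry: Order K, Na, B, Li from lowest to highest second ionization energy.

B < K < Na < Li

IE_2 is the cost of taking one more electron from the +1 cation: K⁺ is the bare [Ar] core; Na⁺ is the bare [Ne] core; B⁺ still has 2 valence electrons; Li⁺ is the bare [He] core.
Core electrons are held far more tightly than valence electrons, so K, Na and Li top the IE_2 order.
Tabulated IE_2 (kJ/mol): K 3052, Na 4562, B 2427, Li 7298.
Hence IE_2: B < K < Na < Li.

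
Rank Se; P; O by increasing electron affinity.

P < O < Se

O is in period 2, group 16; P is in period 3, group 15; Se is in period 4, group 16.
Electron affinity generally becomes more exothermic across a period toward the halogens and less exothermic down a group.
These span different periods and groups, so the two trends combine.
O > P: relative to P, both the across-period and down-group shifts push O's electron affinity up.
Se > O: this pair runs against the simple trend — see the exception note.
Note the exception: Se has a higher electron affinity than O, contrary to the simple trend — O's compact 2p subshell gives strong electron–electron repulsion on the added electron.
Approximate values (kJ/mol): O 141, P 72, Se 195.
So from lowest to highest: P < O < Se.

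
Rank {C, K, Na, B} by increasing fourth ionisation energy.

The fourth ionization energy removes an electron from the +3 ion. For each element: C³⁺ still has 1 valence electron; K³⁺ is already 2 electrons into the core; Na³⁺ is already 2 electrons into the core; B³⁺ is the bare [He] core.
Usually core removal costs more than valence removal, but here the competition is close: a tightly held n=2 valence electron can cost more to remove than an n=3 core electron, so the actual values have to decide it.
The numbers (kJ/mol): C 6223, K 5877, Na 9543, B 25026.
So the fourth ionization energies run K < C < Na < B.

K, C, Na, B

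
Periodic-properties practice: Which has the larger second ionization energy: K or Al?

After 1 electron has been removed, what remains? K⁺ is the bare [Ar] core; Al⁺ still has 2 valence electrons.
Pulling an electron out of a noble-gas core costs far more than removing a remaining valence electron, so K sits at the high end of IE_2.
Tabulated IE_2 (kJ/mol): K 3052, Al 1817.
Overall IE_2 order: Al < K.

K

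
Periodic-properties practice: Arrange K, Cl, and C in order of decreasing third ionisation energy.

After 2 electrons have been removed, what remains? K²⁺ is already 1 electron into the core; Cl²⁺ still has 5 valence electrons; C²⁺ still has 2 valence electrons.
Usually core removal costs more than valence removal, but here the competition is close: a tightly held n=2 valence electron can cost more to remove than an n=3 core electron, so the actual values have to decide it.
Valence configurations: Cl²⁺ [Ne]3s²3p³, C²⁺ [He]2s².
Tabulated IE_3 (kJ/mol): K 4420, Cl 3822, C 4620.
So the third ionization energies run Cl < K < C.

C > K > Cl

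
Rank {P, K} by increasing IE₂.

IE_2 is the cost of taking one more electron from the +1 cation: P⁺ still has 4 valence electrons; K⁺ is the bare [Ar] core.
Breaking into a closed-shell core is much more expensive than removing a leftover valence electron — K has the largest IE_2 here.
The numbers (kJ/mol): P 1907, K 3052.
Hence IE_2: P < K.

P < K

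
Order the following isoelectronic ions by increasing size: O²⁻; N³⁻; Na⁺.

All of these have 10 electrons, so size is governed by nuclear charge alone: the more protons, the stronger the pull on the same electron cloud, and the smaller the ion.
Nuclear charges: Na⁺ (Z=11), O²⁻ (Z=8), N³⁻ (Z=7).
Smallest to largest: Na⁺ < O²⁻ < N³⁻.

Na⁺ < O²⁻ < N³⁻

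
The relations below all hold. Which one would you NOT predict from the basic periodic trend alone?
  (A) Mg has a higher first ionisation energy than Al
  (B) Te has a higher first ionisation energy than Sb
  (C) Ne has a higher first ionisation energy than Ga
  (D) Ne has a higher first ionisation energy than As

(A)

The general trend: first ionisation energy increases across a period and decreases down a group.
(A) Mg (period 3, group 2) vs Al (period 3, group 13): the stated order contradicts the simple trend.
(B) Te (period 5, group 16) vs Sb (period 5, group 15): the stated order agrees with the simple trend.
(C) Ne (period 2, group 18) vs Ga (period 4, group 13): the stated order agrees with the simple trend.
(D) Ne (period 2, group 18) vs As (period 4, group 15): the stated order agrees with the simple trend.
The exception is (A): Al's single 3p electron is easier to remove than one from Mg's filled 3s².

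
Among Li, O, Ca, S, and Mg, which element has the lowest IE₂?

Ca

IE_2 is the cost of taking one more electron from the +1 cation: Li⁺ is the bare [He] core; O⁺ still has 5 valence electrons; Ca⁺ still has 1 valence electron; S⁺ still has 5 valence electrons; Mg⁺ still has 1 valence electron.
Pulling an electron out of a noble-gas core costs far more than removing a remaining valence electron, so Li sits at the high end of IE_2.
Valence configurations: O⁺ [He]2s²2p³, Ca⁺ [Ar]4s¹, S⁺ [Ne]3s²3p³, Mg⁺ [Ne]3s¹.
Approximate IE_2 values (kJ/mol): Li 7298, O 3388, Ca 1145, S 2252, Mg 1451.
Overall IE_2 order: Ca < Mg < S < O < Li.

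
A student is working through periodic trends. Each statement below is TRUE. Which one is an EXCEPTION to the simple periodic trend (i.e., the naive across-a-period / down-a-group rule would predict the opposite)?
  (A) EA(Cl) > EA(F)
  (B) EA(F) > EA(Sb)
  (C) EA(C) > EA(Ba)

The general trend: electron affinity increases across a period and decreases down a group.
(A) Cl (period 3, group 17) vs F (period 2, group 17): the stated order contradicts the simple trend.
(B) F (period 2, group 17) vs Sb (period 5, group 15): the stated order agrees with the simple trend.
(C) C (period 2, group 14) vs Ba (period 6, group 2): the stated order agrees with the simple trend.
The exception is (A): F's small 2p subshell makes the incoming electron feel strong e⁻–e⁻ repulsion, so Cl actually releases more energy on gaining an electron.

(A)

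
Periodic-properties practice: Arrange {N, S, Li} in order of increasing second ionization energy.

IE_2 is the cost of taking one more electron from the +1 cation: N⁺ still has 4 valence electrons; S⁺ still has 5 valence electrons; Li⁺ is the bare [He] core.
Pulling an electron out of a noble-gas core costs far more than removing a remaining valence electron, so Li sits at the high end of IE_2.
Valence configurations: N⁺ [He]2s²2p², S⁺ [Ne]3s²3p³.
Approximate IE_2 values (kJ/mol): N 2856, S 2252, Li 7298.
Hence IE_2: S < N < Li.

S < N < Li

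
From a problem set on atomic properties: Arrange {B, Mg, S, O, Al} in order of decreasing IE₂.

The second ionization energy removes an electron from the +1 ion. For each element: B⁺ still has 2 valence electrons; Mg⁺ still has 1 valence electron; S⁺ still has 5 valence electrons; O⁺ still has 5 valence electrons; Al⁺ still has 2 valence electrons.
All are still removing valence electrons, so compare the +1 ions as you would atoms: IE_2 generally rises across a period (higher Z_eff) and falls down a group (larger shell), subject to the usual subshell exceptions.
Valence configurations: B⁺ [He]2s², Mg⁺ [Ne]3s¹, S⁺ [Ne]3s²3p³, O⁺ [He]2s²2p³, Al⁺ [Ne]3s².
Tabulated IE_2 (kJ/mol): B 2427, Mg 1451, S 2252, O 3388, Al 1817.
So the second ionization energies run Mg < Al < S < B < O.

O, B, S, Al, Mg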